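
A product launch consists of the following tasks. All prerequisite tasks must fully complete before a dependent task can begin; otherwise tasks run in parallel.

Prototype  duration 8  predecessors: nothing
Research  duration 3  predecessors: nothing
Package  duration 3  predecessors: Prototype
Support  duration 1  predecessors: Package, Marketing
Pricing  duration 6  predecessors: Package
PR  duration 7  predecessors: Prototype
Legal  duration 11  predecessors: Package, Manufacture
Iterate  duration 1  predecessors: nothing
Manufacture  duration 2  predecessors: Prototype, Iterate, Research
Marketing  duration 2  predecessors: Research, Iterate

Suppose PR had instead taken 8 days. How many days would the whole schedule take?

Actual critical path: Prototype→Package→Legal = 8+3+11 = 22 ⇒ 22 days.
PR has 7 days of float (longest path through it is 15).
No other chain overtakes it, so the finish is 22 days.

22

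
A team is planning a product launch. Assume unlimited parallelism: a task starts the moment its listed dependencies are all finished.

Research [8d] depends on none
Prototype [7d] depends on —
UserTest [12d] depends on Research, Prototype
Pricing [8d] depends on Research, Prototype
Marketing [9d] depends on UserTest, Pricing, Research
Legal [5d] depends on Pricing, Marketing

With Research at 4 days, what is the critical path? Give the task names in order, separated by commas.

Prototype, UserTest, Marketing, Legal

Critical path before the change: Research→UserTest→Marketing→Legal = 8+12+9+5 = 34 giving 34 days.
Research lies on that path, so at 4 days the path becomes 30 days.
Now Prototype→UserTest→Marketing→Legal = 7+12+9+5 = 33 is longest, so the finish becomes 33 days.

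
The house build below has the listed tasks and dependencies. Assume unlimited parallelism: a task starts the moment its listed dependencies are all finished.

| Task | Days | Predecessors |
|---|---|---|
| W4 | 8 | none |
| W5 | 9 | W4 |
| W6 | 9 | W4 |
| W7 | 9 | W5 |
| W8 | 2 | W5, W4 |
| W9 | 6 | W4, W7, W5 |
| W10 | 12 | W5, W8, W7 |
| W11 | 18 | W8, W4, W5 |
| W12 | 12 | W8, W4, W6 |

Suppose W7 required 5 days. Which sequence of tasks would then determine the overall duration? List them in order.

Actual critical path: W4→W5→W7→W10 = 8+9+9+12 = 38 ⇒ 38 days.
W7 lies on that path, so at 5 days the path becomes 34 days.
The binding chain switches to W4→W5→W8→W11 = 8+9+2+18 = 37; finish 37 days.

W4, W5, W8, W11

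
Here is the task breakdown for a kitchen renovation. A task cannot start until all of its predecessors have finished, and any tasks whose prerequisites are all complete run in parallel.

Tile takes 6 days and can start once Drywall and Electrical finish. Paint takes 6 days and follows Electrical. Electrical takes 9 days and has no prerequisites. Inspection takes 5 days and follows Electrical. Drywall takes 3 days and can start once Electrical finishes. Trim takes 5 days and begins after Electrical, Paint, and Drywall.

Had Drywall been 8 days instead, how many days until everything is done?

The binding path is Electrical→Paint→Trim = 9+6+5 = 20; finish at 20 days.
The longest path through Drywall is only 18 days, so Drywall has float 2.
The binding chain switches to Electrical→Drywall→Tile = 9+8+6 = 23; finish 23 days.

23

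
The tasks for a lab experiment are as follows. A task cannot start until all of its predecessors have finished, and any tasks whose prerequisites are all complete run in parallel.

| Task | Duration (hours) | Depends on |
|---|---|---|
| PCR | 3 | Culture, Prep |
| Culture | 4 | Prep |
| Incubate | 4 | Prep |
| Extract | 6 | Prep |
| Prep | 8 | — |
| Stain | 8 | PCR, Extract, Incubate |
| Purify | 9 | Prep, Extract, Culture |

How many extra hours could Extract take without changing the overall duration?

0

Prep→Culture→PCR→Stain = 8+4+3+8 = 23 sets the makespan at 23 hours.
Extract finishes as early as 14 and must finish by 14.
Float = 23 − 23 = 0.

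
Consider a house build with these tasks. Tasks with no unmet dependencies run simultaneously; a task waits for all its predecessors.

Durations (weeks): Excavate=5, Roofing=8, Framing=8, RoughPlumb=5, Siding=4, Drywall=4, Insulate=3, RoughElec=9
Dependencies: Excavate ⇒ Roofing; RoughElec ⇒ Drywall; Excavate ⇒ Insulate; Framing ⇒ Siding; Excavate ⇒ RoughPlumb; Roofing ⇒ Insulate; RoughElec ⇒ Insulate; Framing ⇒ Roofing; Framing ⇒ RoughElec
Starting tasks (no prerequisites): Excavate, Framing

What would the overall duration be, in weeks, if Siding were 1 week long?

Actual critical path: Framing→RoughElec→Drywall = 8+9+4 = 21 ⇒ 21 weeks.
Siding has 9 weeks of float (longest path through it is 12).
That remains the longest chain; total 21 weeks.

21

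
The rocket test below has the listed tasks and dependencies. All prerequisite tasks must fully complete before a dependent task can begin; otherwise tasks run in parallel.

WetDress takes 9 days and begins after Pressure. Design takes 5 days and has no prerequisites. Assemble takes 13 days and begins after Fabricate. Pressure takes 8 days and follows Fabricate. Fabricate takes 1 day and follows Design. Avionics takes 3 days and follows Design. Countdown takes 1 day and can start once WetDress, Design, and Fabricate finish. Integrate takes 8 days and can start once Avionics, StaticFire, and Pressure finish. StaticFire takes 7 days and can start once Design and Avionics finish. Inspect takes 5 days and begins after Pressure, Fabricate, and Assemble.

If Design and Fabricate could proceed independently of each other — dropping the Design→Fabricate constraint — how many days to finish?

23

With the dependency in place, Design→Fabricate→Assemble→Inspect = 5+1+13+5 = 24 sets the finish at 24 days.
Without Design→Fabricate, Fabricate's earliest start moves from 5 to 0.
New critical path: Design→Avionics→StaticFire→Integrate = 5+3+7+8 = 23 ⇒ 23 days.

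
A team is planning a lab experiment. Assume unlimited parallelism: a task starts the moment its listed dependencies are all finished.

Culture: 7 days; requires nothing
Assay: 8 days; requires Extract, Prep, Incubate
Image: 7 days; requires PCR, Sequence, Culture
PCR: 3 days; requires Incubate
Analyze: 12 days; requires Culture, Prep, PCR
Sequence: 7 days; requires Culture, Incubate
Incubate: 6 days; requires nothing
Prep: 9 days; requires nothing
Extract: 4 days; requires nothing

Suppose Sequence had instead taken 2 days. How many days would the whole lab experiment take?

Baseline: Culture→Sequence→Image = 7+7+7 = 21 → 21 days.
Since Sequence is critical, the -5 change carries straight to that chain (now 16 days).
Now Prep→Analyze = 9+12 = 21 is longest, so the finish becomes 21 days.

21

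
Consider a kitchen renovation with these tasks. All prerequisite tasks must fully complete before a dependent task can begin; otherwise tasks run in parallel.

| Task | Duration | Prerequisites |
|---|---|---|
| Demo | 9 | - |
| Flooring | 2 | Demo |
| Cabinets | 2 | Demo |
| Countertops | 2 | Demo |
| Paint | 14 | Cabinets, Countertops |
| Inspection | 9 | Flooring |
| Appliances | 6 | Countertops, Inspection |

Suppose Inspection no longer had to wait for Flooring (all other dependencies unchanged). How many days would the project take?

25

With the dependency in place, Demo→Flooring→Inspection→Appliances = 9+2+9+6 = 26 sets the finish at 26 days.
Without Flooring→Inspection, Inspection's earliest start moves from 11 to 0.
The longest chain is now Demo→Cabinets→Paint = 9+2+14 = 25, so the project takes 25 days.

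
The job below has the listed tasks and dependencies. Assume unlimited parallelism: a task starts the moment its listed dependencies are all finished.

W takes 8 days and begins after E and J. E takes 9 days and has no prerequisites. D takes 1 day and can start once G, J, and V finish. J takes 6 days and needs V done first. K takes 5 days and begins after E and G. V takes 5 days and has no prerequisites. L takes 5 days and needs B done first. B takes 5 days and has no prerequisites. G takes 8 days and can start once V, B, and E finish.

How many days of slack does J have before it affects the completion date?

The longest chain is E→G→K = 9+8+5 = 22; overall finish 22 days.
The longest chain containing J totals 19 days.
So J can slip 14 − 11 = 3 days.

3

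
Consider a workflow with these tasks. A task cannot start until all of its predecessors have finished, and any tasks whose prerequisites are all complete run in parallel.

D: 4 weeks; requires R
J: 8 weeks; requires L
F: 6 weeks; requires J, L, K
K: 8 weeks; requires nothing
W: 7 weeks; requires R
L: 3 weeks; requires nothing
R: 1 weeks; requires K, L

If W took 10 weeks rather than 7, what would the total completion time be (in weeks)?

19

Critical path before the change: L→J→F = 3+8+6 = 17 giving 17 weeks.
W has 1 week of float (longest path through it is 16).
The binding chain switches to K→R→W = 8+1+10 = 19; finish 19 weeks.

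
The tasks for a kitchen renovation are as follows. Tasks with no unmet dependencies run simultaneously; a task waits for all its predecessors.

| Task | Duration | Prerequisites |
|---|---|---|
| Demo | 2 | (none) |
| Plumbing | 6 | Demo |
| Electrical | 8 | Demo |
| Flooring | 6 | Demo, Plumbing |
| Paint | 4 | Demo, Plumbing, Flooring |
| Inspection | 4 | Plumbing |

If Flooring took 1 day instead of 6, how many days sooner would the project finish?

As given, the longest chain is Demo→Plumbing→Flooring→Paint = 2+6+6+4 = 18, so the finish is 18 days.
Flooring is on the critical path; changing it to 1 makes that path 13 days.
That remains the longest chain; total 13 days.
Change in finish: 13 − 18 = -5 days.

5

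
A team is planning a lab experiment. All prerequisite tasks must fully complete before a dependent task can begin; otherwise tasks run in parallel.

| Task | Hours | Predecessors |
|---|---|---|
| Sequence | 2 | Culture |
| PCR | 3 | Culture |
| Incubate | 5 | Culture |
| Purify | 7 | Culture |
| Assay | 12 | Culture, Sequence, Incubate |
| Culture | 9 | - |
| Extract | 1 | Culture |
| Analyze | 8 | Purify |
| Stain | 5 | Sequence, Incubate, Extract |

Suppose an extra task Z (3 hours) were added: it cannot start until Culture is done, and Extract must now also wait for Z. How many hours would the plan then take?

26

Originally the plan takes 26 hours.
With Z inserted, Extract now waits for max(Culture, Z).
New critical path: Culture→Incubate→Assay = 9+5+12 = 26 ⇒ 26 hours.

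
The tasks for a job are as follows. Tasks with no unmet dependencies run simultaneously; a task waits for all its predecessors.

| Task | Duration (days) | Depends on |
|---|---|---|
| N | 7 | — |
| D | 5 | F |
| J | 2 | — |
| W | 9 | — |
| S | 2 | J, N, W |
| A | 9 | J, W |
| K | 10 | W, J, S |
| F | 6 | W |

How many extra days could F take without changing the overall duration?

1

W→S→K = 9+2+10 = 21 sets the makespan at 21 days.
F finishes as early as 15 and must finish by 16.
Slack of F = 10 − 9 = 1 day.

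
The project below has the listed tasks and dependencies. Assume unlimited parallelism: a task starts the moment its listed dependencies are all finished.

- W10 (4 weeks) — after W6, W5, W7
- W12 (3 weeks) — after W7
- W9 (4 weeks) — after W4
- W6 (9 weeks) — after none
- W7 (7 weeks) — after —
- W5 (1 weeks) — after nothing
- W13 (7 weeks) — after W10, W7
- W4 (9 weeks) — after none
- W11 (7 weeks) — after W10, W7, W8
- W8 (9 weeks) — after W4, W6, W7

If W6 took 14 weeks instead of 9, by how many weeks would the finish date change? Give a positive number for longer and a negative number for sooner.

5

The binding path is W6→W8→W11 = 9+9+7 = 25; finish at 25 weeks.
W6 is on the critical path; changing it to 14 makes that path 30 weeks.
That remains the longest chain; total 30 weeks.
Change in finish: 30 − 25 = +5 weeks.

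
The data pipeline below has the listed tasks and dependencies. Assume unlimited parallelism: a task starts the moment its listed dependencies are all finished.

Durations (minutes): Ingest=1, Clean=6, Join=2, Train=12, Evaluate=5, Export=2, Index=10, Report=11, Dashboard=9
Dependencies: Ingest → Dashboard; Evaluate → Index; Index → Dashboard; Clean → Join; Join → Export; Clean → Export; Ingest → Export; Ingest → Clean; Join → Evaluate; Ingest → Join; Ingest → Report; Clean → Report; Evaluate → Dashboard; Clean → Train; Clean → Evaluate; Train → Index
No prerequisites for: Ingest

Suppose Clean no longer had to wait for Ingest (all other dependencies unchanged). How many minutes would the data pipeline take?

37

Original critical path: Ingest→Clean→Train→Index→Dashboard = 1+6+12+10+9 = 38 ⇒ 38 minutes.
Without Ingest→Clean, Clean's earliest start moves from 1 to 0.
The longest chain is now Clean→Train→Index→Dashboard = 6+12+10+9 = 37, so the data pipeline takes 37 minutes.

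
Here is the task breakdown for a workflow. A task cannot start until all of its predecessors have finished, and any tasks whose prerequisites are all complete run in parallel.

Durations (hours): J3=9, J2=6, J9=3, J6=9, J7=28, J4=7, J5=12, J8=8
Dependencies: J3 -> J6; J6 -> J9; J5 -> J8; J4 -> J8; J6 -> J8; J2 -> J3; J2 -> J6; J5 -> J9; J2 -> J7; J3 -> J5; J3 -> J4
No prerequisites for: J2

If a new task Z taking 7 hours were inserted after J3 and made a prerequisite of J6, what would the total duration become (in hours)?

39

Originally the schedule takes 35 hours.
With Z inserted, J6 now waits for max(J3, J2, Z).
New critical path: J2→J3→Z→J6→J8 = 6+9+7+9+8 = 39 ⇒ 39 hours.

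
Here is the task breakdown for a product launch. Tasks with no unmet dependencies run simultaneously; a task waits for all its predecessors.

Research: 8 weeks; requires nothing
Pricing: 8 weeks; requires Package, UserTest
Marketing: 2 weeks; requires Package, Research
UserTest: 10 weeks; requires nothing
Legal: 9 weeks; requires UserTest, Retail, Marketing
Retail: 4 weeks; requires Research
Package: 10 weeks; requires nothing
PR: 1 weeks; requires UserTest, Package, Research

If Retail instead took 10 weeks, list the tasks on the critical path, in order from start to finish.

Actual critical path: Research→Retail→Legal = 8+4+9 = 21 ⇒ 21 weeks.
Since Retail is critical, the +6 change carries straight to that chain (now 27 weeks).
The critical path is still Research→Retail→Legal; finish is now 27 weeks.

Research, Retail, Legal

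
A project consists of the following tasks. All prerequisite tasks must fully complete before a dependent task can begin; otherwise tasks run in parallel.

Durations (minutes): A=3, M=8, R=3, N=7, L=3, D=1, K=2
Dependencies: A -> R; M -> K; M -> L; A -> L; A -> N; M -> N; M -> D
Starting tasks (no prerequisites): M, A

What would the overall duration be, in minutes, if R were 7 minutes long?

Critical path before the change: M→N = 8+7 = 15 giving 15 minutes.
R has 9 minutes of float (longest path through it is 6).
The critical path is still M→N; finish is now 15 minutes.

15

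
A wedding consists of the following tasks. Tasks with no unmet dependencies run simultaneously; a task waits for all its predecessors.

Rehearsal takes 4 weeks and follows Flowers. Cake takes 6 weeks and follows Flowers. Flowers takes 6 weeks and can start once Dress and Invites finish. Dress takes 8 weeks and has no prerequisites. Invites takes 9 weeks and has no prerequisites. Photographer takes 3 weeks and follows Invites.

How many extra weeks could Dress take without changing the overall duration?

1

The longest chain is Invites→Flowers→Cake = 9+6+6 = 21; overall finish 21 weeks.
Dress finishes as early as 8 and must finish by 9.
Float = 21 − 20 = 1.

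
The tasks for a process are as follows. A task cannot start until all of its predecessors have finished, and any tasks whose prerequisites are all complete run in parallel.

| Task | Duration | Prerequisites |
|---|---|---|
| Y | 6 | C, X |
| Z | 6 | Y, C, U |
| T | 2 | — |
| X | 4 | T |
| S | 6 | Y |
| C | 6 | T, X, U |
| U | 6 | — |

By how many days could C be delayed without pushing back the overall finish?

The longest chain is T→X→C→Y→Z = 2+4+6+6+6 = 24; overall finish 24 days.
Longest path through C: 24 days (earliest finish 12, latest finish 12).
Slack of C = 6 − 6 = 0 days.

0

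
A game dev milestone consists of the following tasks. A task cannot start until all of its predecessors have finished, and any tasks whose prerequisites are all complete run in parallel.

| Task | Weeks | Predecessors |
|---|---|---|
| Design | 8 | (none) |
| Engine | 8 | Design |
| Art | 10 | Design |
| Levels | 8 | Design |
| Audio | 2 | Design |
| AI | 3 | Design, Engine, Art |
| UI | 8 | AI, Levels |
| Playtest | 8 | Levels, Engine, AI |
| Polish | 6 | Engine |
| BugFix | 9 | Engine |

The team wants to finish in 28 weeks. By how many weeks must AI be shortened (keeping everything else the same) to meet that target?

Current finish: 29 weeks; target: 28.
AI is on every critical path, so each week cut from AI cuts the finish by one (this holds down to a finish of 27).
Need 29 − 28 = 1 week off AI → AI becomes 2 weeks, finish becomes 28.

1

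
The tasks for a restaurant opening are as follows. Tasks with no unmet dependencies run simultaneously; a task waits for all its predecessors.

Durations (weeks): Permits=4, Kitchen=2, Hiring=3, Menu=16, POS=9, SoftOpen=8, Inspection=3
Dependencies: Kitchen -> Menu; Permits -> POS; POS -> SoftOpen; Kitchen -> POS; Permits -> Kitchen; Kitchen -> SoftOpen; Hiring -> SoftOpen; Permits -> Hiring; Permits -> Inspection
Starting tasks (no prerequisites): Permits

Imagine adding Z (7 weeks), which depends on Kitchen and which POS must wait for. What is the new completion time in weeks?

Originally the plan takes 23 weeks.
With Z inserted, POS now waits for max(Permits, Kitchen, Z).
New critical path: Permits→Kitchen→Z→POS→SoftOpen = 4+2+7+9+8 = 30 ⇒ 30 weeks.

30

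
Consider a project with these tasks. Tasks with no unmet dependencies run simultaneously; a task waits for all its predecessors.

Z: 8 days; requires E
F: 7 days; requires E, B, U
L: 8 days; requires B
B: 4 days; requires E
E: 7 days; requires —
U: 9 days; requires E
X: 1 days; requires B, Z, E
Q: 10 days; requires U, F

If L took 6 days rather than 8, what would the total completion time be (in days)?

33

As given, the longest chain is E→U→F→Q = 7+9+7+10 = 33, so the finish is 33 days.
The longest path through L is only 19 days, so L has float 14.
The critical path is still E→U→F→Q; finish is now 33 days.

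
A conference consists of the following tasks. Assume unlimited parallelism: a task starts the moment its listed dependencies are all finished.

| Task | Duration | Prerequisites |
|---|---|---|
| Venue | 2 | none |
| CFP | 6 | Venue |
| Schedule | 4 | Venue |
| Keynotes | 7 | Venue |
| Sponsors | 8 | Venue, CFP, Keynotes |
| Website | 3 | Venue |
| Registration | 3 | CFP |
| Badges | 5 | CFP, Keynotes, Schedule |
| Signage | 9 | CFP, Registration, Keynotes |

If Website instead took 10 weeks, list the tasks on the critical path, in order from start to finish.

The binding path is Venue→CFP→Registration→Signage = 2+6+3+9 = 20; finish at 20 weeks.
The longest path through Website is only 5 weeks, so Website has float 15.
That remains the longest chain; total 20 weeks.

Venue, CFP, Registration, Signage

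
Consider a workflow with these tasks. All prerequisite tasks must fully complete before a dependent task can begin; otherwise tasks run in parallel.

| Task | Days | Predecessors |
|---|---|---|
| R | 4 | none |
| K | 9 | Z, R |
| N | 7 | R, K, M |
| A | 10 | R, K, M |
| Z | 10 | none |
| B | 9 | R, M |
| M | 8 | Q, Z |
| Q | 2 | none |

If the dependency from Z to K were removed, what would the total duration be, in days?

Before: longest chain Z→K→A = 10+9+10 = 29, finish 29.
Without Z→K, K's earliest start moves from 10 to 4.
After: Z→M→A = 10+8+10 = 28 → 28 days.

28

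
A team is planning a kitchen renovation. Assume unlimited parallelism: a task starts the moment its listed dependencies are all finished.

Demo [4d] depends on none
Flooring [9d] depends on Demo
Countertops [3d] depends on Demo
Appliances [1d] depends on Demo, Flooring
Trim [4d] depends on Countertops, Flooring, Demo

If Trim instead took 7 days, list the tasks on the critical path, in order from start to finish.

Demo, Flooring, Trim

Baseline: Demo→Flooring→Trim = 4+9+4 = 17 → 17 days.
Trim lies on that path, so at 7 days the path becomes 20 days.
That remains the longest chain; total 20 days.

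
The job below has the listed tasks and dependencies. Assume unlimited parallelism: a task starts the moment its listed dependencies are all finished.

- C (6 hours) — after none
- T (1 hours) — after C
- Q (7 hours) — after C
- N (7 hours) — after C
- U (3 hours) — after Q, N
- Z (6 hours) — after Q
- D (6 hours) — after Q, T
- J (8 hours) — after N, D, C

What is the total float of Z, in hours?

8

Critical path: C→Q→D→J = 6+7+6+8 = 27, so the finish is 27 hours.
Longest path through Z: 19 hours (earliest finish 19, latest finish 27).
Float = 27 − 19 = 8.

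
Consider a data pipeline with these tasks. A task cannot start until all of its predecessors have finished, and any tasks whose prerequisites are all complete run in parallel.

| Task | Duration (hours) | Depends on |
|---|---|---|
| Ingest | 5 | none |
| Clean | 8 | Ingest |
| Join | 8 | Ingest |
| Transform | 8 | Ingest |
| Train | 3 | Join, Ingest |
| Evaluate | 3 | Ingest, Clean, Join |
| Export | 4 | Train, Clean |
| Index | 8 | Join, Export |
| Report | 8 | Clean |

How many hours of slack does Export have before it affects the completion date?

0

Critical path: Ingest→Join→Train→Export→Index = 5+8+3+4+8 = 28, so the finish is 28 hours.
Export finishes as early as 20 and must finish by 20.
Float = 28 − 28 = 0.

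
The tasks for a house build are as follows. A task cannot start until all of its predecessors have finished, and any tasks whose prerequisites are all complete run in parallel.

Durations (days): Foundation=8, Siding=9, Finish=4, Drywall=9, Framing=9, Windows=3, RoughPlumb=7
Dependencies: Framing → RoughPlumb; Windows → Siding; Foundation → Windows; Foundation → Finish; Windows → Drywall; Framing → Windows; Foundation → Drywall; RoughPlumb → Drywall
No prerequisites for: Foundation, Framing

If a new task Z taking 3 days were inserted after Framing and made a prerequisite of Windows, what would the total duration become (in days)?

Originally the job takes 25 days.
With Z inserted, Windows now waits for max(Foundation, Framing, Z).
New critical path: Framing→RoughPlumb→Drywall = 9+7+9 = 25 ⇒ 25 days.

25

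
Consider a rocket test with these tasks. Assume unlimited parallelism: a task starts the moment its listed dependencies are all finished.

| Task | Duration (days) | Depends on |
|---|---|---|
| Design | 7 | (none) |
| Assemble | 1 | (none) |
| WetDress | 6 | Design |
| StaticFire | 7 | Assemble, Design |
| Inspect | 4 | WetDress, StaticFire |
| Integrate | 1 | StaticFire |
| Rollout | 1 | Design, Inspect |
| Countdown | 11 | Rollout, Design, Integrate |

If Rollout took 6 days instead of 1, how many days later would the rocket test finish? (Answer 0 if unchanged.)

The binding path is Design→StaticFire→Inspect→Rollout→Countdown = 7+7+4+1+11 = 30; finish at 30 days.
Since Rollout is critical, the +5 change carries straight to that chain (now 35 days).
The critical path is still Design→StaticFire→Inspect→Rollout→Countdown; finish is now 35 days.
Change in finish: 35 − 30 = +5 days.

5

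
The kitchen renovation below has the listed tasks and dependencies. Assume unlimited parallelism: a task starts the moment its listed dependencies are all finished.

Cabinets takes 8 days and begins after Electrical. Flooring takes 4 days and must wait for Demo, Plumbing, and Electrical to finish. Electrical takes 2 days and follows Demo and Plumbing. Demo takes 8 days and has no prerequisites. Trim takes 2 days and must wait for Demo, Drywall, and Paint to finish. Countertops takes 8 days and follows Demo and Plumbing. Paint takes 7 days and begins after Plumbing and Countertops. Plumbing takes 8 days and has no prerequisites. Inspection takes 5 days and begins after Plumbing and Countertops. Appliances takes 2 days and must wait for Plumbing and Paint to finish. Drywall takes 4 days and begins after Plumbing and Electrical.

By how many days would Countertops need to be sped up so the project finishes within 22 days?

3

Current finish: 25 days; target: 22.
Countertops is on every critical path, so each day cut from Countertops cuts the finish by one (this holds down to a finish of 18).
Need 25 − 22 = 3 days off Countertops → Countertops becomes 5 days, finish becomes 22.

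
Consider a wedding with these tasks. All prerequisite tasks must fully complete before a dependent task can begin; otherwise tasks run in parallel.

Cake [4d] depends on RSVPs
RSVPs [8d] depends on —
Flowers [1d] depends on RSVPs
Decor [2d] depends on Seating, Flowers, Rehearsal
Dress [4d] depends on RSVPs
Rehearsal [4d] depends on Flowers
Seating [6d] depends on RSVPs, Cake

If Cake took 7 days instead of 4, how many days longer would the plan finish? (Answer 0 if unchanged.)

3

Baseline: RSVPs→Cake→Seating→Decor = 8+4+6+2 = 20 → 20 days.
Cake lies on that path, so at 7 days the path becomes 23 days.
No other chain overtakes it, so the finish is 23 days.
Change in finish: 23 − 20 = +3 days.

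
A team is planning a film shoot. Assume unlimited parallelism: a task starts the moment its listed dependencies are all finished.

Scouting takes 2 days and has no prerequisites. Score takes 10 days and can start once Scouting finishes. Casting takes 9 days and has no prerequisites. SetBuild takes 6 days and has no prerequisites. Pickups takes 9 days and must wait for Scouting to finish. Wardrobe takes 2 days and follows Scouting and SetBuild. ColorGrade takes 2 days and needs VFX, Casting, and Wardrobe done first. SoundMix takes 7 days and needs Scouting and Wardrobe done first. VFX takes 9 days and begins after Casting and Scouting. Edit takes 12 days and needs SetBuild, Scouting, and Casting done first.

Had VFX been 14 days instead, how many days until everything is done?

As given, the longest chain is Casting→Edit = 9+12 = 21, so the finish is 21 days.
VFX is off the critical path — its longest chain is 20 days, giving 1 of slack.
Now Casting→VFX→ColorGrade = 9+14+2 = 25 is longest, so the finish becomes 25 days.

25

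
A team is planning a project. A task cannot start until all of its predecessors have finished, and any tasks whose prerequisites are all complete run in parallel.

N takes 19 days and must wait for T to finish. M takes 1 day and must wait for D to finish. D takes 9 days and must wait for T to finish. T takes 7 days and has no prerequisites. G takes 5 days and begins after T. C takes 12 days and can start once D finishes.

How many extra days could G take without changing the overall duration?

Critical path: T→D→C = 7+9+12 = 28, so the finish is 28 days.
Longest path through G: 12 days (earliest finish 12, latest finish 28).
Float = 28 − 12 = 16.

16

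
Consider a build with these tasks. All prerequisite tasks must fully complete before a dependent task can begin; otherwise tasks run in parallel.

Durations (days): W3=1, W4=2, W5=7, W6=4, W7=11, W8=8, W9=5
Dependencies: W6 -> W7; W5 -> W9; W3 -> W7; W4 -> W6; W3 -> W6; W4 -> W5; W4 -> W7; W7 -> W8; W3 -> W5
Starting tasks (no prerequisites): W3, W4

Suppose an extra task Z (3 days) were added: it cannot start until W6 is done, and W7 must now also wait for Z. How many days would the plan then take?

Originally the plan takes 25 days.
With Z inserted, W7 now waits for max(W6, W3, W4, Z).
New critical path: W4→W6→Z→W7→W8 = 2+4+3+11+8 = 28 ⇒ 28 days.

28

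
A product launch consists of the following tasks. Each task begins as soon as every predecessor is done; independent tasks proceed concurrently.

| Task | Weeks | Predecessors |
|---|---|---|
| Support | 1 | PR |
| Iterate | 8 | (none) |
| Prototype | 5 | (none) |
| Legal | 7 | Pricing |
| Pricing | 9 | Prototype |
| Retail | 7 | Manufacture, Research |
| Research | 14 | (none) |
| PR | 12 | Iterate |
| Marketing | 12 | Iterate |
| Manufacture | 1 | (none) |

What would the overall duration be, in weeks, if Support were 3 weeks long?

Baseline: Iterate→PR→Support = 8+12+1 = 21 → 21 weeks.
Support lies on that path, so at 3 weeks the path becomes 23 weeks.
That remains the longest chain; total 23 weeks.

23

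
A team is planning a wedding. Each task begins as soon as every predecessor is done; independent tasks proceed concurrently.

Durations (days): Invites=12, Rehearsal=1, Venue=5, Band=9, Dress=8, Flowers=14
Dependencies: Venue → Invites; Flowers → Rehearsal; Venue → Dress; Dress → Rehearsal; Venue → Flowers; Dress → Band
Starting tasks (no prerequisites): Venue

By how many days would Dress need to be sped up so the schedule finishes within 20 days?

2

Current finish: 22 days; target: 20.
Dress is on every critical path, so each day cut from Dress cuts the finish by one (this holds down to a finish of 20).
Need 22 − 20 = 2 days off Dress → Dress becomes 6 days, finish becomes 20.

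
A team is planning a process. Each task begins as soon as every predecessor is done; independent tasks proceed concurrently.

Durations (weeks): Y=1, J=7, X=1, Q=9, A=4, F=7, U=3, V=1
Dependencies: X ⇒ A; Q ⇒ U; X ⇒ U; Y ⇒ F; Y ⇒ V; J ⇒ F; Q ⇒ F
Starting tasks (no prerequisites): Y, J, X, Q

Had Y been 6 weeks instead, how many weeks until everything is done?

16

As given, the longest chain is Q→F = 9+7 = 16, so the finish is 16 weeks.
The longest path through Y is only 8 weeks, so Y has float 8.
No other chain overtakes it, so the finish is 16 weeks.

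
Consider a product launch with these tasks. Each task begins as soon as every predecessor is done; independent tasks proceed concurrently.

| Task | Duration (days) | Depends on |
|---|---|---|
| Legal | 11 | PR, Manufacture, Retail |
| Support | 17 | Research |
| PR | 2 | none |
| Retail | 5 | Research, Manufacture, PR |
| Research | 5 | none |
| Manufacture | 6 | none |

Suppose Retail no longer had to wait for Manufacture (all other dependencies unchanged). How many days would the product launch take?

22

Original critical path: Research→Support = 5+17 = 22 ⇒ 22 days.
Without Manufacture→Retail, Retail's earliest start moves from 6 to 5.
New critical path: Research→Support = 5+17 = 22 ⇒ 22 days.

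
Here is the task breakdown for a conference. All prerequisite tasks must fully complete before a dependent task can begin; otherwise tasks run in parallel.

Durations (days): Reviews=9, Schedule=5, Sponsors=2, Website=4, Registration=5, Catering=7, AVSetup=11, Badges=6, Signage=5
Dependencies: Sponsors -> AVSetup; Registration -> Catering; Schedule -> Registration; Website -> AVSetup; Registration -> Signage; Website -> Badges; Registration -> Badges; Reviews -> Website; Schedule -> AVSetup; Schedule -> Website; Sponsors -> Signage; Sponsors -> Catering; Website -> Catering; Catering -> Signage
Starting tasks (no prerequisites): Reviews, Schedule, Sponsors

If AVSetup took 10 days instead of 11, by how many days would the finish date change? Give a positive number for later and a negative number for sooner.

Actual critical path: Reviews→Website→Catering→Signage = 9+4+7+5 = 25 ⇒ 25 days.
AVSetup is off the critical path — its longest chain is 24 days, giving 1 of slack.
That remains the longest chain; total 25 days.
Change in finish: 25 − 25 = +0 days.

0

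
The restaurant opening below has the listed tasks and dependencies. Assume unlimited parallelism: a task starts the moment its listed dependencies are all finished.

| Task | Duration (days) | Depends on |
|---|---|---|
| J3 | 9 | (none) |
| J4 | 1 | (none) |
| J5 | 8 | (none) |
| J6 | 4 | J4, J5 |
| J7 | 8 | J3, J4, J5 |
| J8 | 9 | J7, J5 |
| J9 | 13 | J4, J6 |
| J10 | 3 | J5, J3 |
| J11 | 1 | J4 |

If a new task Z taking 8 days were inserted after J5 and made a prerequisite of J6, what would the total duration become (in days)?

Originally the job takes 26 days.
With Z inserted, J6 now waits for max(J4, J5, Z).
New critical path: J5→Z→J6→J9 = 8+8+4+13 = 33 ⇒ 33 days.

33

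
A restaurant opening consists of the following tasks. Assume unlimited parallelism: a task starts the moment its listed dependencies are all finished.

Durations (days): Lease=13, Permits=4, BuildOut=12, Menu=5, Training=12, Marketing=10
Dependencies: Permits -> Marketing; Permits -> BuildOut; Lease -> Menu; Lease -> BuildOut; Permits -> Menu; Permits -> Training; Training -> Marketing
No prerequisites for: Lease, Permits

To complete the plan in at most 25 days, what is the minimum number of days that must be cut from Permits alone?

Current finish: 26 days; target: 25.
Permits is on every critical path, so each day cut from Permits cuts the finish by one (this holds down to a finish of 25).
Need 26 − 25 = 1 day off Permits → Permits becomes 3 days, finish becomes 25.

1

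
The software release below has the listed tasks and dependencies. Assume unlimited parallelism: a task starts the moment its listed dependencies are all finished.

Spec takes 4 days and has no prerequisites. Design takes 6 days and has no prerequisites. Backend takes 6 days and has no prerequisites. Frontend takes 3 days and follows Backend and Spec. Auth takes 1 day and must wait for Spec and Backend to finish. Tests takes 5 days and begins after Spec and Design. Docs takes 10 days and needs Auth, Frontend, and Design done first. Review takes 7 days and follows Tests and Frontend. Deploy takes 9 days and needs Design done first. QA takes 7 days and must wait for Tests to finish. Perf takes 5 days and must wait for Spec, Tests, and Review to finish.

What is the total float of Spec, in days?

2

The longest chain is Design→Tests→Review→Perf = 6+5+7+5 = 23; overall finish 23 days.
Longest path through Spec: 21 days (earliest finish 4, latest finish 6).
So Spec can slip 6 − 4 = 2 days.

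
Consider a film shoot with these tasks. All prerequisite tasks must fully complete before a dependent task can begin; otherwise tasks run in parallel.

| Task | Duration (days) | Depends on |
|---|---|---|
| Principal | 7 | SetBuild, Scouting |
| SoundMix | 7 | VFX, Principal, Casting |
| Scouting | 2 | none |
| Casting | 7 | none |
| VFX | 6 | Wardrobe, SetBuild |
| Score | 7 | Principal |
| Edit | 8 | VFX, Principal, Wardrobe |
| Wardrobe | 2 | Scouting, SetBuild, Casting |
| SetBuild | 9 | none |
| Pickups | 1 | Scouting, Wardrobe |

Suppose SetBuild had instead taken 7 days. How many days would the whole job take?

Critical path before the change: SetBuild→Wardrobe→VFX→Edit = 9+2+6+8 = 25 giving 25 days.
SetBuild is on the critical path; changing it to 7 makes that path 23 days.
Now Casting→Wardrobe→VFX→Edit = 7+2+6+8 = 23 is longest, so the finish becomes 23 days.

23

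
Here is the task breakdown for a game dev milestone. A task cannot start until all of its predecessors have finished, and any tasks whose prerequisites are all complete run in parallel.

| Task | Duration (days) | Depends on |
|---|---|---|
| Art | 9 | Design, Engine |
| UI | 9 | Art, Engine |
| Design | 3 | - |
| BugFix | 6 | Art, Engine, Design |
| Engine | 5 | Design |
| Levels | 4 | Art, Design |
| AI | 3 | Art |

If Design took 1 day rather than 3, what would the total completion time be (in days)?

24

Actual critical path: Design→Engine→Art→UI = 3+5+9+9 = 26 ⇒ 26 days.
Design is on the critical path; changing it to 1 makes that path 24 days.
No other chain overtakes it, so the finish is 24 days.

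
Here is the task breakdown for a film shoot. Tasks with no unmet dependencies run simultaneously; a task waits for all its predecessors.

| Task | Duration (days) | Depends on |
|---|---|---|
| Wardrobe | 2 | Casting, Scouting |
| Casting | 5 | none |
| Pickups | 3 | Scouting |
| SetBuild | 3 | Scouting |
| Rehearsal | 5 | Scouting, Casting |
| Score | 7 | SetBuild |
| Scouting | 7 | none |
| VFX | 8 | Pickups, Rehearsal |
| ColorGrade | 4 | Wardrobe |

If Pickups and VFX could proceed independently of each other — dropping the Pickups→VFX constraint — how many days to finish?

Before: longest chain Scouting→Rehearsal→VFX = 7+5+8 = 20, finish 20.
Dropping Pickups→VFX doesn't change VFX's earliest start (12); another predecessor still binds.
After: Scouting→Rehearsal→VFX = 7+5+8 = 20 → 20 days.

20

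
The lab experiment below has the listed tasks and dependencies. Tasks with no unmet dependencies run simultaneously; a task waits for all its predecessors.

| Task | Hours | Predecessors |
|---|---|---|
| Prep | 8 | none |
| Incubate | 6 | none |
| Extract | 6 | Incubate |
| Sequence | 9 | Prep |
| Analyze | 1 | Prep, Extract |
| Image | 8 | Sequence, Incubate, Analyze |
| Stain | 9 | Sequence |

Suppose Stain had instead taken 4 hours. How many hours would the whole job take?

Critical path before the change: Prep→Sequence→Stain = 8+9+9 = 26 giving 26 hours.
Stain lies on that path, so at 4 hours the path becomes 21 hours.
New critical path: Prep→Sequence→Image = 8+9+8 = 25 ⇒ 25 hours.

25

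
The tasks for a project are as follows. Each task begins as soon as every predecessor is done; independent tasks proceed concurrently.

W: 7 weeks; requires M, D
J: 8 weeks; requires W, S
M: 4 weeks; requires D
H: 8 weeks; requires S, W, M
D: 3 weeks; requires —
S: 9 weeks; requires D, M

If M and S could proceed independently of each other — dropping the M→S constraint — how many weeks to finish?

22

With the dependency in place, D→M→S→J = 3+4+9+8 = 24 sets the finish at 24 weeks.
Without M→S, S's earliest start moves from 7 to 3.
After: D→M→W→J = 3+4+7+8 = 22 → 22 weeks.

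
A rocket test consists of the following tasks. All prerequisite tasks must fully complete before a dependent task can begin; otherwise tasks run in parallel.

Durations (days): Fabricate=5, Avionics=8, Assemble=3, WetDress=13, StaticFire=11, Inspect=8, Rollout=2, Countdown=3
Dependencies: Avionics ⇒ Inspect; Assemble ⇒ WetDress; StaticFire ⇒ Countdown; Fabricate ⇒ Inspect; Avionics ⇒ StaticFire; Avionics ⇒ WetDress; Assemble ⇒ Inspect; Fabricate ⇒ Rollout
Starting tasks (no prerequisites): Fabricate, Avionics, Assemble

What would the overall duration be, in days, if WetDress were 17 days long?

Critical path before the change: Avionics→StaticFire→Countdown = 8+11+3 = 22 giving 22 days.
The longest path through WetDress is only 21 days, so WetDress has float 1.
The binding chain switches to Avionics→WetDress = 8+17 = 25; finish 25 days.

25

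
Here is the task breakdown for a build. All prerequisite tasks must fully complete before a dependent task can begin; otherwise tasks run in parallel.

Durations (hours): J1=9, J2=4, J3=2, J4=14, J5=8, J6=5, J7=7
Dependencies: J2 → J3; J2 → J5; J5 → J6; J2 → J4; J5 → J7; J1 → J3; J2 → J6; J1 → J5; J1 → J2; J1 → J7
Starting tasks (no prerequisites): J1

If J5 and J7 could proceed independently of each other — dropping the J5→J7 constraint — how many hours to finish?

Original critical path: J1→J2→J5→J7 = 9+4+8+7 = 28 ⇒ 28 hours.
Without J5→J7, J7's earliest start moves from 21 to 9.
The longest chain is now J1→J2→J4 = 9+4+14 = 27, so the build takes 27 hours.

27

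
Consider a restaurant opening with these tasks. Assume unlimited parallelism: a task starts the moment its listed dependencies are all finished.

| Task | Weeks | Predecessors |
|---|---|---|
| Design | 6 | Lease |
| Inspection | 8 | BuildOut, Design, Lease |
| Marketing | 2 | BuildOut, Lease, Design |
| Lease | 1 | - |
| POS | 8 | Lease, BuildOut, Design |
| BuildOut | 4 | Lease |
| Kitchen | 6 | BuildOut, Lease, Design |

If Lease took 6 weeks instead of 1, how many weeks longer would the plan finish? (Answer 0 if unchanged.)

5

The binding path is Lease→Design→POS = 1+6+8 = 15; finish at 15 weeks.
Since Lease is critical, the +5 change carries straight to that chain (now 20 weeks).
That remains the longest chain; total 20 weeks.
Change in finish: 20 − 15 = +5 weeks.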